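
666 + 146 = 812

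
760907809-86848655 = 674059154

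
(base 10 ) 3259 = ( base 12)1a77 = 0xCBB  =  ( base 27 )4CJ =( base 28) 44B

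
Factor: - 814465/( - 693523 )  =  5^1*29^1 *41^1*137^1*693523^( -1)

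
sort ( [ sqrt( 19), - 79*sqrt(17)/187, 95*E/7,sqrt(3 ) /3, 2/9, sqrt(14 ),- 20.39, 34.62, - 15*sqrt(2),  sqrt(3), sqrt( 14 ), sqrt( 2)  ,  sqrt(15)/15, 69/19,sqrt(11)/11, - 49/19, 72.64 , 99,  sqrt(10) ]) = [ - 15*sqrt (2), - 20.39,  -  49/19,  -  79  *sqrt( 17) /187,2/9, sqrt( 15 )/15, sqrt( 11 ) /11, sqrt( 3 ) /3 , sqrt(2 ), sqrt ( 3), sqrt(10), 69/19,  sqrt( 14 ), sqrt(14 ),sqrt ( 19) , 34.62,  95*E/7, 72.64, 99]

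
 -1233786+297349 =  - 936437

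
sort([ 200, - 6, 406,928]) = [ - 6,  200 , 406  ,  928]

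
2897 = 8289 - 5392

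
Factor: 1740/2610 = 2/3= 2^1 *3^(- 1)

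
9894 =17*582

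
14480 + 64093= 78573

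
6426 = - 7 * ( - 918 ) 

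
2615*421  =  1100915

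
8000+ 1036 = 9036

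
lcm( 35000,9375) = 525000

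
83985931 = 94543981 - 10558050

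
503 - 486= 17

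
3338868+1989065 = 5327933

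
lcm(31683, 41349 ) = 2439591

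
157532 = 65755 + 91777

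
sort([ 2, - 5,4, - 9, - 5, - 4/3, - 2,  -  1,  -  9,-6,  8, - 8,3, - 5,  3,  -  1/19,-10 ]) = [-10, - 9,- 9,  -  8,  -  6, - 5, - 5  ,-5,  -  2,  -  4/3, - 1,  -  1/19, 2 , 3,  3 , 4, 8] 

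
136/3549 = 136/3549 = 0.04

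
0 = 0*886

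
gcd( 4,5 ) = 1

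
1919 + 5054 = 6973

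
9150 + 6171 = 15321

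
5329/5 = 5329/5 = 1065.80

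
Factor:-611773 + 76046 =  - 535727= - 535727^1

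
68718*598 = 41093364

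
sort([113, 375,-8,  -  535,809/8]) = [ - 535, - 8, 809/8, 113,375] 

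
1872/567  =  3 + 19/63 =3.30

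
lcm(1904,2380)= 9520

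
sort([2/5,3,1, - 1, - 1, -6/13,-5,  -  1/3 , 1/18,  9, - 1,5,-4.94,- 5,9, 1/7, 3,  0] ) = [ - 5,  -  5, - 4.94,-1, - 1, - 1, - 6/13 , - 1/3, 0, 1/18, 1/7, 2/5, 1, 3, 3,5, 9, 9]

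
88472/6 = 44236/3 = 14745.33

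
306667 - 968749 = - 662082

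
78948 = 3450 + 75498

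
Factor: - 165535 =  - 5^1*33107^1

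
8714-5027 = 3687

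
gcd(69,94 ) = 1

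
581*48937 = 28432397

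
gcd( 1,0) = 1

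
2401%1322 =1079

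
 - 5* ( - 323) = 1615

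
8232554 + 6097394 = 14329948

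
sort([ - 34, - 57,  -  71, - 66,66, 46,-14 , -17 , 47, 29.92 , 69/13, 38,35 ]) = [ - 71, - 66, - 57, -34, - 17, - 14, 69/13, 29.92, 35, 38, 46, 47, 66]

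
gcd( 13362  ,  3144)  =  786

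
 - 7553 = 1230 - 8783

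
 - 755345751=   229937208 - 985282959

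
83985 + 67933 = 151918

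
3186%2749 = 437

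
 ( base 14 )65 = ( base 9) 108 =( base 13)6b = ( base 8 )131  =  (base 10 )89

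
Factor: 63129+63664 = 126793  =  103^1*1231^1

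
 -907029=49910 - 956939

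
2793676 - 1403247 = 1390429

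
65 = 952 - 887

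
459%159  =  141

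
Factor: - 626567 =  - 83^1* 7549^1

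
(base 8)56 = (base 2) 101110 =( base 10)46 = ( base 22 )22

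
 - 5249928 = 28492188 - 33742116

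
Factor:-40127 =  - 40127^1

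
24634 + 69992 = 94626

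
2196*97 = 213012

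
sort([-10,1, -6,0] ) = [ - 10, - 6, 0,1]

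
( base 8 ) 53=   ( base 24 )1J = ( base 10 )43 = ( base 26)1H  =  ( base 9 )47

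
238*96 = 22848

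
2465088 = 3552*694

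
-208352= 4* (-52088)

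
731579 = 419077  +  312502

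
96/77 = 1 + 19/77 = 1.25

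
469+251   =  720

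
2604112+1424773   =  4028885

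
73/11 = 73/11 = 6.64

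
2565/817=3 + 6/43 = 3.14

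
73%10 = 3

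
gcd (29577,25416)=3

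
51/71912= 51/71912=0.00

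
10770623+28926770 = 39697393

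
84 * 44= 3696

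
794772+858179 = 1652951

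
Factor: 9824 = 2^5*307^1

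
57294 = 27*2122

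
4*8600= 34400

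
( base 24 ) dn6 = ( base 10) 8046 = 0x1F6E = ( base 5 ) 224141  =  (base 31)8BH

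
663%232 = 199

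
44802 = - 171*(-262)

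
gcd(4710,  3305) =5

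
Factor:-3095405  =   - 5^1*233^1 * 2657^1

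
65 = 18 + 47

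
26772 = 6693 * 4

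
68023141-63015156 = 5007985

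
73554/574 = 897/7  =  128.14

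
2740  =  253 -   -  2487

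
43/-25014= - 1 + 24971/25014 =-0.00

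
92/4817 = 92/4817=0.02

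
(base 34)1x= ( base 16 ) 43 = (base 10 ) 67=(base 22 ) 31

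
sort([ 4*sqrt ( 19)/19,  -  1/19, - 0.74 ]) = [ - 0.74, - 1/19,  4 * sqrt ( 19)/19]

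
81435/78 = 1044 + 1/26 = 1044.04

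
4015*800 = 3212000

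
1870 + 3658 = 5528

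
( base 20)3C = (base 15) 4C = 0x48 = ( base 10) 72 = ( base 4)1020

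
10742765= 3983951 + 6758814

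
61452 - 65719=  - 4267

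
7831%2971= 1889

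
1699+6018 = 7717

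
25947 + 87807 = 113754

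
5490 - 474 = 5016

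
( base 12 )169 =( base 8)341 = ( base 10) 225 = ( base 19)bg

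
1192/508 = 298/127 = 2.35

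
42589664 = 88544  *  481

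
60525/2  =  30262 + 1/2= 30262.50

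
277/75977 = 277/75977= 0.00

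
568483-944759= -376276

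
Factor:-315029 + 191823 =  - 123206=- 2^1*61603^1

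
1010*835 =843350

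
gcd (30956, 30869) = 1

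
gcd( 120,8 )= 8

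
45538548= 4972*9159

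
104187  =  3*34729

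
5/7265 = 1/1453 = 0.00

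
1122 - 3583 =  - 2461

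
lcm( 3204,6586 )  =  118548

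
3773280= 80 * 47166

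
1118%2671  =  1118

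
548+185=733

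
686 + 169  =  855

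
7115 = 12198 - 5083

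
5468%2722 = 24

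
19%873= 19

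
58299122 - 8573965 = 49725157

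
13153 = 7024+6129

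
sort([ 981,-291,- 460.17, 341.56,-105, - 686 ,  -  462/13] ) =[ - 686, - 460.17,  -  291,-105, - 462/13, 341.56,981]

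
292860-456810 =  - 163950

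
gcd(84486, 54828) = 6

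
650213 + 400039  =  1050252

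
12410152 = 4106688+8303464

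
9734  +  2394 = 12128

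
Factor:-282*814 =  - 229548 = - 2^2 * 3^1*11^1*37^1 * 47^1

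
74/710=37/355 = 0.10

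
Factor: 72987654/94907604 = 12164609/15817934 = 2^( - 1 )*11^( - 1) * 29^( - 1)*89^1*103^1*1327^1*24793^( - 1) 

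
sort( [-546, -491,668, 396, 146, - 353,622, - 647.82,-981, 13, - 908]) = [  -  981, - 908, - 647.82, - 546,  -  491, - 353,13,146,396,622,668]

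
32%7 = 4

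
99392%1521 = 527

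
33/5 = 33/5 = 6.60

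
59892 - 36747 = 23145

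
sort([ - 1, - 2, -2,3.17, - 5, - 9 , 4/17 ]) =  [ - 9, - 5,-2,-2,-1,4/17 , 3.17 ] 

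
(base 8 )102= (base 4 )1002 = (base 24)2i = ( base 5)231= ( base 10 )66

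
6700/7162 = 3350/3581 = 0.94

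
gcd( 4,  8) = 4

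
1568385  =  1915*819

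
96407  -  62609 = 33798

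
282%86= 24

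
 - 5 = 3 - 8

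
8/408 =1/51 = 0.02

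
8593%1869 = 1117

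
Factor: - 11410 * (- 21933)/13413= 83418510/4471 = 2^1*3^1  *5^1* 7^1 * 17^(  -  1 ) * 163^1* 263^( -1) * 2437^1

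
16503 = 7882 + 8621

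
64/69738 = 32/34869  =  0.00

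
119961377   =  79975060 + 39986317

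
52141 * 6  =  312846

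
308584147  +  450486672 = 759070819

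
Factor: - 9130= -2^1*5^1*11^1*83^1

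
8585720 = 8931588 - 345868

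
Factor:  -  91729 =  - 11^1*31^1*269^1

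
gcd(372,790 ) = 2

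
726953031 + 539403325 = 1266356356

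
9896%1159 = 624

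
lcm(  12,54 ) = 108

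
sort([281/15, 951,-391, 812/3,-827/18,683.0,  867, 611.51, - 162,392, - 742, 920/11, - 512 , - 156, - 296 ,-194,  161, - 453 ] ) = [ - 742,-512,- 453, - 391,  -  296, - 194, - 162, - 156, - 827/18,281/15,920/11,161, 812/3,392,611.51  ,  683.0,867  ,  951 ] 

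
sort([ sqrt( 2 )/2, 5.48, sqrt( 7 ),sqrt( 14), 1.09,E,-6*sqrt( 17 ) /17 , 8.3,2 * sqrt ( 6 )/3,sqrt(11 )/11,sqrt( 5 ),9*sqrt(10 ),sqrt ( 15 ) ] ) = [-6*sqrt(17 )/17,sqrt (11 )/11,sqrt( 2)/2,1.09,2 * sqrt( 6)/3,  sqrt(5),  sqrt(7),  E,sqrt( 14),sqrt ( 15),  5.48, 8.3,9*sqrt( 10 )]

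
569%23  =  17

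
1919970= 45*42666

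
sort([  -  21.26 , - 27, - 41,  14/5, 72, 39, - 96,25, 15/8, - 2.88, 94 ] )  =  [ - 96, - 41,  -  27, - 21.26,-2.88, 15/8, 14/5 , 25,  39,72, 94]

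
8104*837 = 6783048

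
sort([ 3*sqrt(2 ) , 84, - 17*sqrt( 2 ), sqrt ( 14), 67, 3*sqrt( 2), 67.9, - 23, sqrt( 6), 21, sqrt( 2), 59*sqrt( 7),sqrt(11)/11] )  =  [ - 17 * sqrt( 2 ), - 23, sqrt(11) /11, sqrt(2),sqrt( 6 ),sqrt(14 ), 3 * sqrt( 2), 3*sqrt ( 2 ),21, 67,67.9, 84, 59*sqrt(7 ) ]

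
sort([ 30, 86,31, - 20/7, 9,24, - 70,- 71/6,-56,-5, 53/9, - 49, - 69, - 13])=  [ -70,  -  69, - 56, - 49,-13, - 71/6, - 5, - 20/7,  53/9, 9,24, 30,31, 86]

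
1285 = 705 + 580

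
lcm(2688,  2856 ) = 45696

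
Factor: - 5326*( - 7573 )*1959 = 2^1*3^1*653^1 * 2663^1*7573^1 = 79013910282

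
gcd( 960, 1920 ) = 960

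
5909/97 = 60 + 89/97 =60.92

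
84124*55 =4626820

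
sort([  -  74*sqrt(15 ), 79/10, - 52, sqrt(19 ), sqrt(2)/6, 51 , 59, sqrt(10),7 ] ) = [ - 74*sqrt(15 ), - 52, sqrt( 2) /6, sqrt ( 10), sqrt( 19 ), 7, 79/10,51, 59 ] 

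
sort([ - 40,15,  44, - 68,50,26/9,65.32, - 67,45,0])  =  [-68,-67, - 40,0, 26/9,15,44 , 45,  50,65.32]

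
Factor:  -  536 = -2^3 *67^1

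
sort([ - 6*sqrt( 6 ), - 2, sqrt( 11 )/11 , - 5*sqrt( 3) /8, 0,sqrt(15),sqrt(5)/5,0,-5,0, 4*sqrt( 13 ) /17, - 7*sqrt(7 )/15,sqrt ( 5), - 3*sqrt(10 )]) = [-6*sqrt( 6 ), - 3*sqrt(10), - 5, - 2 , - 7*sqrt(7 ) /15, - 5 * sqrt(3) /8,  0, 0, 0,sqrt(11 )/11, sqrt( 5) /5 , 4*sqrt(13 ) /17, sqrt( 5 ), sqrt( 15) ] 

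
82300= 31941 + 50359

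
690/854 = 345/427 = 0.81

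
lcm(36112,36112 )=36112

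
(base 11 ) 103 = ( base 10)124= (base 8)174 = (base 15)84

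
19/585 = 19/585 = 0.03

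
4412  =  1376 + 3036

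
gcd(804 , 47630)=2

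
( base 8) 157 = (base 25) 4B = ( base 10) 111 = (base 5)421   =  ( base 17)69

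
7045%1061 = 679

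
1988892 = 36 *55247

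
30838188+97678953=128517141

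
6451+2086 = 8537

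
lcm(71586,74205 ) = 6084810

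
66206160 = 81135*816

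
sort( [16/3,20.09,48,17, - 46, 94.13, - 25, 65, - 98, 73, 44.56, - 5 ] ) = [ - 98 , - 46, - 25, - 5,16/3, 17, 20.09, 44.56,48,65,73 , 94.13 ] 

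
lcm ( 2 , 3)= 6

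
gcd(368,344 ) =8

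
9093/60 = 3031/20 = 151.55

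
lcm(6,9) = 18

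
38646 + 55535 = 94181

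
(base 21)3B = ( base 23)35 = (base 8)112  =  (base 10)74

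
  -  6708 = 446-7154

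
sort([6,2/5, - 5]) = [ - 5,2/5,6]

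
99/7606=99/7606 = 0.01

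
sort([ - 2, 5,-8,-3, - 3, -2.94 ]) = [ - 8, - 3,-3,-2.94,  -  2, 5]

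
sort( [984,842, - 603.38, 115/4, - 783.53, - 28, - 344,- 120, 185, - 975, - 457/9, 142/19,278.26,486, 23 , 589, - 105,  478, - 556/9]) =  [ - 975, - 783.53, - 603.38, - 344, -120, - 105, - 556/9 , - 457/9, -28, 142/19,23,115/4,185, 278.26, 478,486,589,842,984 ]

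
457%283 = 174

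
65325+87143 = 152468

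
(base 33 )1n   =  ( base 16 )38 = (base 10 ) 56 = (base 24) 28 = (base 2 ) 111000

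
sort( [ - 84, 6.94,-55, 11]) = [ - 84,- 55,6.94,11]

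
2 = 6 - 4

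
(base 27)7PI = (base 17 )130G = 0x16A4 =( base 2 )1011010100100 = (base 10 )5796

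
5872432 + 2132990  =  8005422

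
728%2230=728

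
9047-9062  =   - 15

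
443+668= 1111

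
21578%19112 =2466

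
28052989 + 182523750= 210576739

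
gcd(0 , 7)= 7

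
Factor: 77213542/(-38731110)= - 3^ ( - 1)*5^(- 1)  *7^1*11^( - 1) * 157^1*241^(-1 )*487^( - 1)*35129^1 = - 38606771/19365555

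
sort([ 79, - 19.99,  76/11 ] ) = [ - 19.99, 76/11,79]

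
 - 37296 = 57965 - 95261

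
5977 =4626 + 1351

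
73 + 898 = 971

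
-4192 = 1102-5294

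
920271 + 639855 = 1560126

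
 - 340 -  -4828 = 4488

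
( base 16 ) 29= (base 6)105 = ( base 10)41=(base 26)1F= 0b101001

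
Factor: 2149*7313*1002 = 2^1*3^1*7^1*71^1*103^1*167^1*307^1= 15747068274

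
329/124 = 2 + 81/124= 2.65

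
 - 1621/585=-1621/585= -2.77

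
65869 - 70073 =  - 4204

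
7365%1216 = 69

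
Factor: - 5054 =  - 2^1*7^1  *19^2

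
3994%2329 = 1665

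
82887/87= 27629/29 = 952.72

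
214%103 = 8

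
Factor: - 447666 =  - 2^1 * 3^1 * 74611^1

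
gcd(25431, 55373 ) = 1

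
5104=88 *58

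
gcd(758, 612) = 2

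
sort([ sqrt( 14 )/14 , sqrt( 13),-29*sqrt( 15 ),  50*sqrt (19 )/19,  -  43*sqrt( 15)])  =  [-43*sqrt(15) , - 29 * sqrt( 15 ), sqrt( 14)/14, sqrt( 13), 50 * sqrt( 19)/19 ]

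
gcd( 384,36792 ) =24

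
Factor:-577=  - 577^1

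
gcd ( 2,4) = 2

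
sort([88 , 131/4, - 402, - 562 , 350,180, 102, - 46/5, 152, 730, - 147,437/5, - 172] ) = [  -  562, -402 , - 172, - 147, - 46/5,131/4 , 437/5,88, 102,152, 180,  350 , 730]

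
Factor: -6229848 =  -2^3*3^1*259577^1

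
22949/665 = 22949/665 = 34.51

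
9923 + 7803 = 17726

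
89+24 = 113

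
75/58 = 1 + 17/58 = 1.29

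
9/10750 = 9/10750 = 0.00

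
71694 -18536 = 53158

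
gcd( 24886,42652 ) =2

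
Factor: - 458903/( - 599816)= 2^( - 3)*7^( - 1) *61^1* 7523^1*10711^( - 1) 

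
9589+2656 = 12245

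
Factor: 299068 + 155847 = 454915 = 5^1 * 37^1 * 2459^1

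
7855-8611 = - 756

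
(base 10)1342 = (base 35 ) 13C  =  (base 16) 53E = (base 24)27m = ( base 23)2c8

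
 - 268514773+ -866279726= -1134794499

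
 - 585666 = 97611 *( - 6)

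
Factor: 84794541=3^1*13^1*53^1 * 41023^1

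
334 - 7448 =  - 7114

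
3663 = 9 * 407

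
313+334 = 647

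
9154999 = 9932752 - 777753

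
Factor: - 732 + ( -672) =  -2^2*3^3*13^1 =-1404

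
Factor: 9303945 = 3^1*5^1*7^1 * 88609^1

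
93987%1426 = 1297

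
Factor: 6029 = 6029^1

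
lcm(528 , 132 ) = 528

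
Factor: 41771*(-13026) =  - 2^1 * 3^1*13^1*167^1*41771^1= - 544109046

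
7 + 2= 9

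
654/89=7 + 31/89 = 7.35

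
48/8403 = 16/2801=0.01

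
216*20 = 4320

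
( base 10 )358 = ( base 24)em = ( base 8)546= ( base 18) 11g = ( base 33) as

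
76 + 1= 77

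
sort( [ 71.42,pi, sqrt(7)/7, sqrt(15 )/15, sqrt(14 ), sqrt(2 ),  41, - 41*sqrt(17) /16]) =[  -  41*sqrt(17 )/16, sqrt( 15 )/15,sqrt(7 )/7 , sqrt( 2 ),pi, sqrt( 14) , 41,71.42]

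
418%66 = 22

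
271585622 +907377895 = 1178963517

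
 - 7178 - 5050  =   - 12228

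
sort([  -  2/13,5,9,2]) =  [ - 2/13, 2,  5,9 ]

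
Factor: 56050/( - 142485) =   -  190/483 = - 2^1 * 3^( - 1)*5^1 * 7^( - 1) * 19^1 * 23^( - 1)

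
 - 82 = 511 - 593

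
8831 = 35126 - 26295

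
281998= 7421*38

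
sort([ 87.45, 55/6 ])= [ 55/6, 87.45] 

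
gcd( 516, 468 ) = 12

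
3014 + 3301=6315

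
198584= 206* 964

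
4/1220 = 1/305 = 0.00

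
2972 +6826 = 9798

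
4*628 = 2512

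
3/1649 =3/1649 = 0.00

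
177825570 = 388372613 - 210547043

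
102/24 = 4 + 1/4 = 4.25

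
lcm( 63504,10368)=508032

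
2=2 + 0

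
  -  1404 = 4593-5997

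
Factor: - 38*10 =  - 380 = - 2^2* 5^1*19^1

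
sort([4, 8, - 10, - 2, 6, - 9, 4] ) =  [-10, - 9, - 2, 4, 4, 6, 8]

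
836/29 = 836/29 = 28.83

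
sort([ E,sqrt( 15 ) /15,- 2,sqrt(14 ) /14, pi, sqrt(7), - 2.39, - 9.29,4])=[ - 9.29, - 2.39 , - 2, sqrt( 15)/15, sqrt( 14 ) /14, sqrt( 7 ), E, pi, 4] 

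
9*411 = 3699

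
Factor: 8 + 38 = 2^1*23^1 = 46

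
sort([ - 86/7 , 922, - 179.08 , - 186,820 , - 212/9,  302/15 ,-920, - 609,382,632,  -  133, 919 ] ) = [ - 920,- 609, - 186, - 179.08, - 133 , - 212/9, - 86/7,302/15,382, 632 , 820, 919, 922 ] 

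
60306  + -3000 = 57306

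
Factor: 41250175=5^2*521^1*3167^1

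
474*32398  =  15356652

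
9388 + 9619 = 19007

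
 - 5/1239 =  - 1 + 1234/1239 = - 0.00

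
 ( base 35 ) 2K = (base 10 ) 90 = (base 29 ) 33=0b1011010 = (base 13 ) 6c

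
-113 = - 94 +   -  19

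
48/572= 12/143 =0.08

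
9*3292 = 29628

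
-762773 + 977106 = 214333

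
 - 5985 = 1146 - 7131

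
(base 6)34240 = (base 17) gd3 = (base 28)654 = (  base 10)4848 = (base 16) 12F0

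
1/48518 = 1/48518=   0.00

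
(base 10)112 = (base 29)3p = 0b1110000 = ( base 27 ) 44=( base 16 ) 70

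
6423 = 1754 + 4669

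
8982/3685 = 2 + 1612/3685 = 2.44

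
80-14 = 66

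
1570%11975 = 1570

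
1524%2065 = 1524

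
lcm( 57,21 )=399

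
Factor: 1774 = 2^1*887^1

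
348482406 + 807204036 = 1155686442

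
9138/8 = 1142 + 1/4 = 1142.25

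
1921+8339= 10260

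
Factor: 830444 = 2^2*29^1*7159^1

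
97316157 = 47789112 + 49527045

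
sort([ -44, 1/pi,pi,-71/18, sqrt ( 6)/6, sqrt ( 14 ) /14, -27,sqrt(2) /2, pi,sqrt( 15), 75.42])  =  [  -  44,-27,- 71/18, sqrt(14)/14, 1/pi, sqrt( 6) /6,sqrt( 2)/2,pi,pi,  sqrt(15 ), 75.42 ]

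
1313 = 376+937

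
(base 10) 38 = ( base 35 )13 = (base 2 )100110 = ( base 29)19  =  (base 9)42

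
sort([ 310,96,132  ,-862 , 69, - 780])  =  [-862,-780,69,96, 132,310]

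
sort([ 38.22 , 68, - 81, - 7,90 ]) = [ - 81, - 7,38.22, 68,90 ] 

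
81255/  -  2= -81255/2=- 40627.50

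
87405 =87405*1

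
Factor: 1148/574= 2 =2^1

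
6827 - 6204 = 623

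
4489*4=17956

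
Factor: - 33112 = - 2^3*4139^1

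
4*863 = 3452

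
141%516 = 141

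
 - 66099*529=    - 34966371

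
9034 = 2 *4517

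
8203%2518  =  649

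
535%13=2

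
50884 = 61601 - 10717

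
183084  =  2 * 91542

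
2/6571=2/6571 = 0.00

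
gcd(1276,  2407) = 29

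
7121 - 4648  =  2473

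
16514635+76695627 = 93210262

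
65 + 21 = 86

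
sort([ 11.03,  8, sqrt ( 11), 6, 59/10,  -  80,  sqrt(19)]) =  [ - 80, sqrt ( 11),sqrt(19 ),59/10,  6,  8, 11.03] 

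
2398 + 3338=5736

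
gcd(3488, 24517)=1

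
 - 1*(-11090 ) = 11090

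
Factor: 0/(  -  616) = 0^1 = 0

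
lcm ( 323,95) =1615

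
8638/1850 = 4+619/925 =4.67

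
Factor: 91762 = 2^1*11^1*43^1 * 97^1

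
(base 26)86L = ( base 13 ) 2708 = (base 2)1010111010001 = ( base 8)12721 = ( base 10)5585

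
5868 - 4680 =1188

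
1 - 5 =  - 4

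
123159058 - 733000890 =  - 609841832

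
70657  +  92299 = 162956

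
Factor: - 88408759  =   - 1103^1*80153^1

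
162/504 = 9/28 = 0.32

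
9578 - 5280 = 4298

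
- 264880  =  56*( - 4730)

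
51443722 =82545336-31101614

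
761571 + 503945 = 1265516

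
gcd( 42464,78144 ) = 32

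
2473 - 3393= -920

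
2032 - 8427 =  -  6395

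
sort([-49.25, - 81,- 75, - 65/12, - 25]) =[ - 81, - 75, - 49.25, - 25, - 65/12]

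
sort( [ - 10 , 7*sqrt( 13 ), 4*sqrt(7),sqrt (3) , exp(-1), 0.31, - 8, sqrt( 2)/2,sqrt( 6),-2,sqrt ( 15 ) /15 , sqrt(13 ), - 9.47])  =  [-10, - 9.47 , - 8, - 2, sqrt( 15)/15 , 0.31 , exp( - 1 ), sqrt ( 2)/2 , sqrt( 3), sqrt(6 ),  sqrt ( 13 ),4*sqrt(7 ), 7*sqrt ( 13) ]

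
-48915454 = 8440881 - 57356335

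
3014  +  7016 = 10030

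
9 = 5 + 4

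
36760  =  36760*1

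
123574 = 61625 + 61949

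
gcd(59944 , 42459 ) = 1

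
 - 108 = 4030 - 4138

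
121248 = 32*3789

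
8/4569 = 8/4569 = 0.00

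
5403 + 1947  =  7350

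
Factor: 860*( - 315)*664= - 179877600 =- 2^5 * 3^2*5^2*7^1*43^1*83^1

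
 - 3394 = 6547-9941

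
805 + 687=1492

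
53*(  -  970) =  - 51410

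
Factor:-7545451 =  - 19^1*53^1 * 59^1*127^1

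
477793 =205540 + 272253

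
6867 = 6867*1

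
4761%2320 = 121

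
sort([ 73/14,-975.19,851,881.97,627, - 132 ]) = [ - 975.19,-132,73/14,  627,851,881.97 ]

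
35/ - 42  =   - 1 + 1/6= - 0.83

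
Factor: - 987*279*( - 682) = 187804386 = 2^1*3^3 * 7^1*11^1*31^2*47^1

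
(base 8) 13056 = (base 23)agk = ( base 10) 5678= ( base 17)12b0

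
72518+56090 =128608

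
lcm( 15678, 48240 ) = 627120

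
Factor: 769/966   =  2^ ( - 1)*3^ ( - 1)*7^( - 1) * 23^(  -  1) * 769^1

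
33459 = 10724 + 22735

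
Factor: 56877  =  3^1*18959^1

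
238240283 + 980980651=1219220934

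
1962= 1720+242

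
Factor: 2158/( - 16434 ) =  - 13/99 =- 3^(  -  2)*11^( -1)*13^1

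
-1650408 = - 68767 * 24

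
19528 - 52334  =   - 32806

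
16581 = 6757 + 9824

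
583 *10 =5830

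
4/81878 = 2/40939 = 0.00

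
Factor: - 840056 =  - 2^3*7^2 * 2143^1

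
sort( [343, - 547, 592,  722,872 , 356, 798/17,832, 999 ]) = [ - 547,  798/17, 343, 356 , 592, 722,832,872, 999] 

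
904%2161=904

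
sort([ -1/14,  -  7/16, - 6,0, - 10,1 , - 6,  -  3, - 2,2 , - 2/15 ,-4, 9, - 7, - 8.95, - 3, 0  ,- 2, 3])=[- 10, - 8.95,  -  7,- 6, - 6, - 4,-3, - 3, - 2,-2, - 7/16, - 2/15, - 1/14,0,0,1 , 2,3,9]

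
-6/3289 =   -  6/3289=- 0.00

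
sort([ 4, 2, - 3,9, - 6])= [  -  6, - 3,2,4,9]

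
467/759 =467/759 = 0.62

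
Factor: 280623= 3^1*7^2 * 23^1*83^1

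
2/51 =2/51= 0.04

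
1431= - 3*(-477) 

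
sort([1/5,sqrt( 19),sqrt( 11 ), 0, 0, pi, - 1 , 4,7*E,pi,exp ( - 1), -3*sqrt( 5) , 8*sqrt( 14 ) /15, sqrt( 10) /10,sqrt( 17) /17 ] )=[ - 3*sqrt(5 ), - 1,0, 0, 1/5, sqrt( 17 ) /17, sqrt( 10) /10 , exp( - 1),8  *  sqrt( 14)/15,pi,pi,sqrt( 11),4,sqrt( 19) , 7*E]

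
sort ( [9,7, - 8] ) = [ - 8 , 7 , 9]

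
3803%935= 63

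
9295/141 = 9295/141=65.92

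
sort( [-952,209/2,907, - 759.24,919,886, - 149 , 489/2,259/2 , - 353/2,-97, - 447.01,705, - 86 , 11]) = [-952, - 759.24, - 447.01, - 353/2, - 149,-97, - 86,11  ,  209/2,259/2,489/2, 705,886, 907, 919 ] 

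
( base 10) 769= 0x301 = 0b1100000001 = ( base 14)3CD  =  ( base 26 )13f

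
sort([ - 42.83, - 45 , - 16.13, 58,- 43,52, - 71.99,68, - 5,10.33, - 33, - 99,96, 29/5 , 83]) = [ - 99, - 71.99, - 45, - 43, - 42.83, - 33, - 16.13, - 5,29/5,  10.33, 52,58,68, 83, 96]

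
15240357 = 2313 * 6589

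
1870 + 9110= 10980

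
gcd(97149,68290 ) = 1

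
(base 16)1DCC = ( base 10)7628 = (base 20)J18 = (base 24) D5K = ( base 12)44B8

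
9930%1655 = 0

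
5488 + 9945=15433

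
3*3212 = 9636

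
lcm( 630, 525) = 3150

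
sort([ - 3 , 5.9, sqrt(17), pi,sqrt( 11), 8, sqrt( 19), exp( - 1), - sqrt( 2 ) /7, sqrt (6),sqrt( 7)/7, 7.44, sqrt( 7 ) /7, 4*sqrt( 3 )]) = [- 3, - sqrt (2) /7,  exp(-1),  sqrt( 7)/7, sqrt( 7)/7,sqrt(6 ) , pi,  sqrt( 11 ), sqrt( 17),sqrt(19 ), 5.9, 4*sqrt( 3), 7.44,8 ]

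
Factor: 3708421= 3708421^1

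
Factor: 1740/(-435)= - 2^2 = -  4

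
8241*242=1994322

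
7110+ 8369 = 15479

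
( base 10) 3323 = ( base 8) 6373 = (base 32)37R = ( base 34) 2tp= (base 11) 2551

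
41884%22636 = 19248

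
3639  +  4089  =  7728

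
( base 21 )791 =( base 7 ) 12361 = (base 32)36d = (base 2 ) 110011001101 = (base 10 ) 3277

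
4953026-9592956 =-4639930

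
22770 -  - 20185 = 42955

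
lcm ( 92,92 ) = 92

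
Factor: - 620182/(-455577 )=2^1 * 3^( - 1) * 181^( - 1)*839^( - 1 )*310091^1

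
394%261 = 133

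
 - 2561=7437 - 9998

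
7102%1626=598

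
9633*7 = 67431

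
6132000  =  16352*375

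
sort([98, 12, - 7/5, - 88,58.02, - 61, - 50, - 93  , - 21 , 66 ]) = [ - 93, - 88, - 61, - 50, - 21, - 7/5,12,58.02,66,98 ]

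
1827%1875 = 1827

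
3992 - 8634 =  - 4642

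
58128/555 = 104 + 136/185  =  104.74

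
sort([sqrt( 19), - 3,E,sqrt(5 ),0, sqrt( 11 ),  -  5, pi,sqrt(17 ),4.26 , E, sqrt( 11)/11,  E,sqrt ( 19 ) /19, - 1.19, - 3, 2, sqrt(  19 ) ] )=[ - 5, - 3 , - 3,  -  1.19, 0,  sqrt( 19) /19,  sqrt(11 )/11,2, sqrt( 5 ), E,E,  E,pi,  sqrt(11 ),  sqrt( 17), 4.26, sqrt( 19 ),sqrt (19)] 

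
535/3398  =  535/3398  =  0.16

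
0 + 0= 0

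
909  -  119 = 790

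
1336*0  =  0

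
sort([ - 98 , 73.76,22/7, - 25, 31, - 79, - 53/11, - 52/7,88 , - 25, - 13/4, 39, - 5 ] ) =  [ - 98, - 79, - 25, - 25 , - 52/7, - 5,  -  53/11, - 13/4,22/7, 31, 39, 73.76,88] 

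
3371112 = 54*62428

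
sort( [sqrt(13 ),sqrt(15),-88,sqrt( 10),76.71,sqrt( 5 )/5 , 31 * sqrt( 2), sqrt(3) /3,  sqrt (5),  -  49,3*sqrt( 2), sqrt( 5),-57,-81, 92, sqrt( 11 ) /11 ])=[ - 88, - 81,-57, - 49, sqrt (11)/11 , sqrt( 5 ) /5  ,  sqrt(3) /3,sqrt(5),sqrt(5 ),sqrt(10),sqrt(13),sqrt (15),3*sqrt( 2), 31*sqrt(2), 76.71,92 ]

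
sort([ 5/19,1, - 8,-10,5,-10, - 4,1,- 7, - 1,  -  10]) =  [ -10,-10, - 10,-8,- 7,-4, - 1,5/19,1,1,5]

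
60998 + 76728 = 137726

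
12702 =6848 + 5854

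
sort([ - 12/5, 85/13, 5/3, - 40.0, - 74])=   [ - 74, - 40.0, -12/5, 5/3,85/13 ] 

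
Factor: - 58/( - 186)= 3^( - 1) * 29^1*31^(-1) = 29/93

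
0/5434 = 0=0.00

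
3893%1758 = 377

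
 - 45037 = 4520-49557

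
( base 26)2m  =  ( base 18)42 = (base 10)74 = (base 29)2G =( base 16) 4a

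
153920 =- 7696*( - 20 )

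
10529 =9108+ 1421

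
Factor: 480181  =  13^1 *43^1*859^1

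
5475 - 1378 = 4097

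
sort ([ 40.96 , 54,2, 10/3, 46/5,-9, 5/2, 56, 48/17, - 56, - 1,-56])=[-56, - 56,-9 , - 1 , 2, 5/2,48/17, 10/3,46/5, 40.96 , 54, 56] 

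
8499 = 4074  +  4425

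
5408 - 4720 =688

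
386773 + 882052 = 1268825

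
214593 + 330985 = 545578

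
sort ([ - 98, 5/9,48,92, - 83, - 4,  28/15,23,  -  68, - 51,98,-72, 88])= [  -  98, - 83,- 72, - 68, - 51, - 4, 5/9, 28/15, 23, 48,  88,92, 98 ]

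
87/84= 29/28 = 1.04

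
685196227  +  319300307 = 1004496534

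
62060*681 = 42262860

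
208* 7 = 1456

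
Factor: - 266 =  - 2^1*7^1*19^1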